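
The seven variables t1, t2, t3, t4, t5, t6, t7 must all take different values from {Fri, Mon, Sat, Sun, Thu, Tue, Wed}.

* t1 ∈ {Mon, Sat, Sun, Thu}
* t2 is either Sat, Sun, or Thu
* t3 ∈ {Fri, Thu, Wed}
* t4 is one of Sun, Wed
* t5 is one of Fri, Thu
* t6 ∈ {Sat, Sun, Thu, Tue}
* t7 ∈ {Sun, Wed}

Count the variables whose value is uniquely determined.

3

Among the 7 variables, Mon fits only t1 (and all 7 values in {Fri, Mon, Sat, Sun, Thu, Tue, Wed} must be used), so t1 = Mon.
Among the 6 still-open variables, Tue fits only t6 (and all 6 values in {Fri, Sat, Sun, Thu, Tue, Wed} must be used), so t6 = Tue.
The 5 still-open variables together cover exactly {Fri, Sat, Sun, Thu, Wed} — 5 values for 5 variables — and Sat appears only in t2's list, so t2 = Sat.
t4 and t7 between them cover only {Sun, Wed} — a naked pair. Remove those values from t3.
Determined: t1=Mon, t2=Sat, t6=Tue. The other variables each still have more than one consistent value. That makes 3.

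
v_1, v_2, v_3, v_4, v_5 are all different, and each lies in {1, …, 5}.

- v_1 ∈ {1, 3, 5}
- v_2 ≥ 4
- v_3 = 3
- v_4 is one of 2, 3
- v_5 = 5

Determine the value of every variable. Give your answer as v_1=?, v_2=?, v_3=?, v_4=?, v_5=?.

v_3 must be 3 (only option left). Eliminate 3 elsewhere: v_1, v_4.
That leaves v_4 = 2.
That leaves v_5 = 5. Strike 5 from v_1, v_2.
v_1 must be 1 (only option left).
That leaves v_2 = 4.

v_1=1, v_2=4, v_3=3, v_4=2, v_5=5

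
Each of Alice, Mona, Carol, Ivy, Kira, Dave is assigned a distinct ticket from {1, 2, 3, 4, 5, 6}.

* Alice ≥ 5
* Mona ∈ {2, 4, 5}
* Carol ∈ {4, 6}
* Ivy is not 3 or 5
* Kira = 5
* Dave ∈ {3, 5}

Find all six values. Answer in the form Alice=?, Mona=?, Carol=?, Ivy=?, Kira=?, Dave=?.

Alice=6, Mona=2, Carol=4, Ivy=1, Kira=5, Dave=3

Kira's domain is down to {5}, so Kira = 5. Strike 5 from Alice, Mona, Dave.
Dave has just one choice, so Dave = 3.
Alice has just one choice, so Alice = 6. Eliminate 6 elsewhere: Carol, Ivy.
That leaves Carol = 4. Strike 4 from Mona, Ivy.
Mona's domain is down to {2}, so Mona = 2. Strike 2 from Ivy.
Ivy's domain is down to {1}, so Ivy = 1.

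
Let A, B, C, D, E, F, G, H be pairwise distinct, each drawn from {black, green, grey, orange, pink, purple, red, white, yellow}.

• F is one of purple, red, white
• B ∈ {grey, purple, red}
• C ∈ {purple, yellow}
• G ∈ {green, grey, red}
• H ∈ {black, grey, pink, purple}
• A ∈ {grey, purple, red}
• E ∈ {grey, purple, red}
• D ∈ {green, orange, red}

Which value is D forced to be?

The 3 variables A, B, E are confined to {grey, purple, red}, which locks those values in; drop them from C, D, F, G, H.
C's domain is down to {yellow}, so C = yellow.
That leaves F = white.
G's domain is down to {green}, so G = green. Remove green from D.
So D = orange.

orange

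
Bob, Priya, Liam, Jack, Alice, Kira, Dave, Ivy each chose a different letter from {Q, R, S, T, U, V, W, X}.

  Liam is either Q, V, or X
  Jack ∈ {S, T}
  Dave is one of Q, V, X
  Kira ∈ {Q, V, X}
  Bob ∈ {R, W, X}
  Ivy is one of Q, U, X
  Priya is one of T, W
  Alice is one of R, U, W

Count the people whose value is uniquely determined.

The 8 variables draw from only 8 values {Q, R, S, T, U, V, W, X}, so each is used; only Jack can be S, hence Jack = S.
Among the 7 still-open variables, T fits only Priya (and all 7 values in {Q, R, T, U, V, W, X} must be used), so Priya = T.
Liam, Kira, Dave share exactly the 3 values {Q, V, X}; by pigeonhole those values go to them, so strike Q, V, X from Bob, Ivy.
Ivy's domain is down to {U}, so Ivy = U. Eliminate U elsewhere: Alice.
Determined: Priya=T, Jack=S, Ivy=U. The other people each still have more than one consistent value. That makes 3.

3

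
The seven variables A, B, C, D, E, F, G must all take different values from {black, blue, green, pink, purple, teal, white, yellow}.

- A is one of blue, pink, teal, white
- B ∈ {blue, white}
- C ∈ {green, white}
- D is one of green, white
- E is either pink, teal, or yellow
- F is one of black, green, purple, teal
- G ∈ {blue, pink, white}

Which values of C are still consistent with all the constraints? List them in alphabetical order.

C and D share exactly the 2 values {green, white}; by pigeonhole those values go to them, so strike green, white from A, B, F, G.
That leaves B = blue. Remove blue from A, G.
That leaves G = pink. So A, E can't be pink.
That leaves A = teal. Remove teal from E, F.
That leaves E = yellow.
No further eliminations apply; C can still be any of green, white.

green, white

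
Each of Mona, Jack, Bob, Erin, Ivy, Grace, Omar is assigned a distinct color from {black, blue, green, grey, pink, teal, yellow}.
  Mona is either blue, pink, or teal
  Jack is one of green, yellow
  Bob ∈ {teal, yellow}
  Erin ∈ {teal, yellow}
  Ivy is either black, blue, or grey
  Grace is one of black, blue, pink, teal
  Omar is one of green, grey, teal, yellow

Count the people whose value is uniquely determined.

The 2 variables Bob and Erin are confined to {teal, yellow}, which locks those values in; drop them from Mona, Jack, Grace, Omar.
Jack's domain is down to {green}, so Jack = green. So Omar can't be green.
Omar has just one choice, so Omar = grey. Eliminate grey elsewhere: Ivy.
Determined: Jack=green, Omar=grey. The other people each still have more than one consistent value. That makes 2.

2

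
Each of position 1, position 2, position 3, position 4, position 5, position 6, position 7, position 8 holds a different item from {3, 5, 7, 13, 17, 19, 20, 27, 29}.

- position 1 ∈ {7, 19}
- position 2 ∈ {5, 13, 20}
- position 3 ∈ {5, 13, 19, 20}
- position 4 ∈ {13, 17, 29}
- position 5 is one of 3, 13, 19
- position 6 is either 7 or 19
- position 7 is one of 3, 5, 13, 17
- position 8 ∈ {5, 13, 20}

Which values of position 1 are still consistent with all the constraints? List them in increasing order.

The 8 variables draw from only 8 values {3, 5, 7, 13, 17, 19, 20, 29}, so each is used; only position 4 can be 29, hence position 4 = 29.
Among the 7 still-open variables, 17 fits only position 7 (and all 7 values in {3, 5, 7, 13, 17, 19, 20} must be used), so position 7 = 17.
The 6 still-open variables together cover exactly {3, 5, 7, 13, 19, 20} — 6 values for 6 variables — and 3 appears only in position 5's list, so position 5 = 3.
position 1 and position 6 share exactly the 2 values {7, 19}; by pigeonhole those values go to them, so strike 7, 19 from position 3.
No further eliminations apply; position 1 can still be any of 7, 19.

7, 19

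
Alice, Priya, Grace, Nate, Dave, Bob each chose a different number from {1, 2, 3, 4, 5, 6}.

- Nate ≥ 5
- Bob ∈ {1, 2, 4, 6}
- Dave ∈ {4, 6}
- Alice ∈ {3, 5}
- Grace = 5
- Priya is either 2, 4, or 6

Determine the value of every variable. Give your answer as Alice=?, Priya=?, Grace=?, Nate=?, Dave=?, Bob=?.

Alice=3, Priya=2, Grace=5, Nate=6, Dave=4, Bob=1

Grace's domain is down to {5}, so Grace = 5. Remove 5 from Alice, Nate.
Nate must be 6 (only option left). Eliminate 6 elsewhere: Priya, Dave, Bob.
Dave's domain is down to {4}, so Dave = 4. Strike 4 from Priya, Bob.
Alice must be 3 (only option left).
Priya must be 2 (only option left). Eliminate 2 elsewhere: Bob.
Bob has just one choice, so Bob = 1.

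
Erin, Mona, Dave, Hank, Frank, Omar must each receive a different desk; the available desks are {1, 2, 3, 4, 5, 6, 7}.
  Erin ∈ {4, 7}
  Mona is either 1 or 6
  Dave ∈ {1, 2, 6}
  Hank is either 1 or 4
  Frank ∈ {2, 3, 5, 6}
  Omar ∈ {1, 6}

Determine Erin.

The 2 variables Mona and Omar are confined to {1, 6}, which locks those values in; drop them from Dave, Hank, Frank.
Dave must be 2 (only option left). So Frank can't be 2.
Hank has just one choice, so Hank = 4. So Erin can't be 4.
So Erin = 7.

7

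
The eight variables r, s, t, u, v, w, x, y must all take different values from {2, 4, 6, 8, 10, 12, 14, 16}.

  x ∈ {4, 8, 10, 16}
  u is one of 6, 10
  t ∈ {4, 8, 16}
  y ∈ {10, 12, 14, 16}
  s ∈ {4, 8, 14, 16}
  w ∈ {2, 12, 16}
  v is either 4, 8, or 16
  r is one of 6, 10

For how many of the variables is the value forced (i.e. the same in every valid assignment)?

The 8 variables draw from only 8 values {2, 4, 6, 8, 10, 12, 14, 16}, so each is used; only w can be 2, hence w = 2.
Among the 7 still-open variables, 12 fits only y (and all 7 values in {4, 6, 8, 10, 12, 14, 16} must be used), so y = 12.
Among the 6 still-open variables, 14 fits only s (and all 6 values in {4, 6, 8, 10, 14, 16} must be used), so s = 14.
r and u share exactly the 2 values {6, 10}; by pigeonhole those values go to them, so strike 6, 10 from x.
Determined: s=14, w=2, y=12. The other variables each still have more than one consistent value. That makes 3.

3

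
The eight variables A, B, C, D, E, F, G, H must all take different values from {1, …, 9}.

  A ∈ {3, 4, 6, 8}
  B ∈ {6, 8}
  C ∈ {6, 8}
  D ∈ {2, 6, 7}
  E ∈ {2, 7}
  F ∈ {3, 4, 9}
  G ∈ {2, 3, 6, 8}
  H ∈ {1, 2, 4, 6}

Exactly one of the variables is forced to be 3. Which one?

G

The 8 variables draw from only 8 values {1, 2, 3, 4, 6, 7, 8, 9}, so each is used; only H can be 1, hence H = 1.
The 7 still-open variables together cover exactly {2, 3, 4, 6, 7, 8, 9} — 7 values for 7 variables — and 9 appears only in F's list, so F = 9.
The 6 still-open variables together cover exactly {2, 3, 4, 6, 7, 8} — 6 values for 6 variables — and 4 appears only in A's list, so A = 4.
The 5 still-open variables together cover exactly {2, 3, 6, 7, 8} — 5 values for 5 variables — and 3 appears only in G's list, so G = 3.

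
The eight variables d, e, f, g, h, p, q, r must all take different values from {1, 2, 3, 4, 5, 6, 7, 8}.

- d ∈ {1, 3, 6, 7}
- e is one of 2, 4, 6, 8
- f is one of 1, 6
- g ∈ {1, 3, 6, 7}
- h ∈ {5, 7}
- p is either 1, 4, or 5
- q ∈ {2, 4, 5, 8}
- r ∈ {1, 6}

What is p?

f and r between them cover only {1, 6} — a naked pair. Remove those values from d, e, g, p.
d and g between them cover only {3, 7} — a naked pair. Remove those values from h.
That leaves h = 5. Remove 5 from p, q.
So p = 4.

4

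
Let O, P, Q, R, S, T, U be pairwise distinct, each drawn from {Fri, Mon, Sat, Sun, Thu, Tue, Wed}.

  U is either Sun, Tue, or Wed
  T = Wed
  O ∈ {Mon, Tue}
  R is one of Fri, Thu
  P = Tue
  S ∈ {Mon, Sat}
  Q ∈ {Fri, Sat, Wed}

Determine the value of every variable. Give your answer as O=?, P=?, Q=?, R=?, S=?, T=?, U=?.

P has just one choice, so P = Tue. So O, U can't be Tue.
That leaves T = Wed. Eliminate Wed elsewhere: Q, U.
U must be Sun (only option left).
O's domain is down to {Mon}, so O = Mon. Remove Mon from S.
S has just one choice, so S = Sat. Strike Sat from Q.
Q's domain is down to {Fri}, so Q = Fri. So R can't be Fri.
R's domain is down to {Thu}, so R = Thu.

O=Mon, P=Tue, Q=Fri, R=Thu, S=Sat, T=Wed, U=Sun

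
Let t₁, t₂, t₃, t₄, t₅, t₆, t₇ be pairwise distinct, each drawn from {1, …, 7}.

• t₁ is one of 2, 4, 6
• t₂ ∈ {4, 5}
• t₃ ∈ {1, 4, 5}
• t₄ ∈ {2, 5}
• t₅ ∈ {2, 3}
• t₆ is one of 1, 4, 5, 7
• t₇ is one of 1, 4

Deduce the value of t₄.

Among the 7 variables, 3 fits only t₅ (and all 7 values in {1, 2, 3, 4, 5, 6, 7} must be used), so t₅ = 3.
The 6 still-open variables draw from only 6 values {1, 2, 4, 5, 6, 7}, so each is used; only t₁ can be 6, hence t₁ = 6.
The 5 still-open variables draw from only 5 values {1, 2, 4, 5, 7}, so each is used; only t₄ can be 2, hence t₄ = 2.

2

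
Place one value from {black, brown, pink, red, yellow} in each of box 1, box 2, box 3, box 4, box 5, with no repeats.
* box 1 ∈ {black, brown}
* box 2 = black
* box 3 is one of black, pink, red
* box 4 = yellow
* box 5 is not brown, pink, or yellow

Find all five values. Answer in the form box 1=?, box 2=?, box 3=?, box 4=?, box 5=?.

box 2's domain is down to {black}, so box 2 = black. So box 1, box 3, box 5 can't be black.
That leaves box 4 = yellow.
That leaves box 5 = red. Strike red from box 3.
That leaves box 1 = brown.
box 3 must be pink (only option left).

box 1=brown, box 2=black, box 3=pink, box 4=yellow, box 5=red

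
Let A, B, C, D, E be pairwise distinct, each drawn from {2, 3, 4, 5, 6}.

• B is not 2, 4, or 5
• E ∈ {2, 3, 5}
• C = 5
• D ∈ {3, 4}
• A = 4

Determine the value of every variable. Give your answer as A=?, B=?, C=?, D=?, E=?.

A's domain is down to {4}, so A = 4. Strike 4 from D.
That leaves C = 5. Remove 5 from E.
D has just one choice, so D = 3. Strike 3 from B, E.
E must be 2 (only option left).
B's domain is down to {6}, so B = 6.

A=4, B=6, C=5, D=3, E=2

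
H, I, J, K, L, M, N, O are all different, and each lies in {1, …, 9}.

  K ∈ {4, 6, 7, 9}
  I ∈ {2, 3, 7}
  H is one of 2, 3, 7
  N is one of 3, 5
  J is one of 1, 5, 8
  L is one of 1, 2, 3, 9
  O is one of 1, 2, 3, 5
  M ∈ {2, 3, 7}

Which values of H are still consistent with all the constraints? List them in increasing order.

H, I, M between them cover only {2, 3, 7} — a naked triple. Remove those values from K, L, N, O.
That leaves N = 5. Strike 5 from J, O.
That leaves O = 1. Eliminate 1 elsewhere: J, L.
That leaves J = 8.
L must be 9 (only option left). So K can't be 9.
No further eliminations apply; H can still be any of 2, 3, 7.

2, 3, 7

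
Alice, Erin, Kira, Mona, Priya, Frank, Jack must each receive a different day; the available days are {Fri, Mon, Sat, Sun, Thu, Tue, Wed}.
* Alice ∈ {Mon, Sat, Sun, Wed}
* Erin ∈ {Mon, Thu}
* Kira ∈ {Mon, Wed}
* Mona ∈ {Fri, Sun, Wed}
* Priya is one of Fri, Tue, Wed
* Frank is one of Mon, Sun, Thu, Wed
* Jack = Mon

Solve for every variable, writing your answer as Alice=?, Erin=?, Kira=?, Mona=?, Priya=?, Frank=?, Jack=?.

Jack has just one choice, so Jack = Mon. So Alice, Erin, Kira, Frank can't be Mon.
That leaves Erin = Thu. Strike Thu from Frank.
Kira's domain is down to {Wed}, so Kira = Wed. Remove Wed from Alice, Mona, Priya, Frank.
Frank must be Sun (only option left). Eliminate Sun elsewhere: Alice, Mona.
That leaves Alice = Sat.
Mona must be Fri (only option left). Remove Fri from Priya.
Priya must be Tue (only option left).

Alice=Sat, Erin=Thu, Kira=Wed, Mona=Fri, Priya=Tue, Frank=Sun, Jack=Mon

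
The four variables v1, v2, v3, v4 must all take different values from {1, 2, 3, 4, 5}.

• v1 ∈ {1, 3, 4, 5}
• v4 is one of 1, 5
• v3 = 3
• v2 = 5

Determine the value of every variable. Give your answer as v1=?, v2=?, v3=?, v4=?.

v2 has just one choice, so v2 = 5. So v1, v4 can't be 5.
v3 has just one choice, so v3 = 3. Eliminate 3 elsewhere: v1.
v4 must be 1 (only option left). So v1 can't be 1.
That leaves v1 = 4.

v1=4, v2=5, v3=3, v4=1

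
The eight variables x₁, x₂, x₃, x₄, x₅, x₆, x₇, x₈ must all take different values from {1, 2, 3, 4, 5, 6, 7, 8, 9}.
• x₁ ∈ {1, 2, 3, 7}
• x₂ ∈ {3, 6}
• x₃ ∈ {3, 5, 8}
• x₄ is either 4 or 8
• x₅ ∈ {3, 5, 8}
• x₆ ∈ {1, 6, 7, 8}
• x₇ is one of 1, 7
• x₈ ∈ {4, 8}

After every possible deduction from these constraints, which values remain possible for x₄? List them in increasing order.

4, 8

The 8 variables draw from only 8 values {1, 2, 3, 4, 5, 6, 7, 8}, so each is used; only x₁ can be 2, hence x₁ = 2.
x₄ and x₈ share exactly the 2 values {4, 8}; by pigeonhole those values go to them, so strike 4, 8 from x₃, x₅, x₆.
The 2 variables x₃ and x₅ are confined to {3, 5}, which locks those values in; drop them from x₂.
x₂'s domain is down to {6}, so x₂ = 6. Remove 6 from x₆.
No further eliminations apply; x₄ can still be any of 4, 8.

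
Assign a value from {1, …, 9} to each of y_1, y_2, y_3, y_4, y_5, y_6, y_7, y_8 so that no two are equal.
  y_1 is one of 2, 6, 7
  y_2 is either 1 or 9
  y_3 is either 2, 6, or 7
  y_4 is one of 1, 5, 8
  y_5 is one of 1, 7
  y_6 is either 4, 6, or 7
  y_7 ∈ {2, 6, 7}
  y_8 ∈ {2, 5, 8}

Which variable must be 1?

The 8 variables draw from only 8 values {1, 2, 4, 5, 6, 7, 8, 9}, so each is used; only y_6 can be 4, hence y_6 = 4.
The 7 still-open variables together cover exactly {1, 2, 5, 6, 7, 8, 9} — 7 values for 7 variables — and 9 appears only in y_2's list, so y_2 = 9.
y_1, y_3, y_7 share exactly the 3 values {2, 6, 7}; by pigeonhole those values go to them, so strike 2, 6, 7 from y_5, y_8.

y_5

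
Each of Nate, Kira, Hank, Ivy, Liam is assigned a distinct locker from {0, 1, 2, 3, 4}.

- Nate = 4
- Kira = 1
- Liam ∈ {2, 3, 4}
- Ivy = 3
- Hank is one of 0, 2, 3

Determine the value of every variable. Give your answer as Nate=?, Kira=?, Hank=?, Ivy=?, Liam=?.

Nate's domain is down to {4}, so Nate = 4. Eliminate 4 elsewhere: Liam.
That leaves Kira = 1.
Ivy's domain is down to {3}, so Ivy = 3. Remove 3 from Hank, Liam.
Liam has just one choice, so Liam = 2. Remove 2 from Hank.
Hank must be 0 (only option left).

Nate=4, Kira=1, Hank=0, Ivy=3, Liam=2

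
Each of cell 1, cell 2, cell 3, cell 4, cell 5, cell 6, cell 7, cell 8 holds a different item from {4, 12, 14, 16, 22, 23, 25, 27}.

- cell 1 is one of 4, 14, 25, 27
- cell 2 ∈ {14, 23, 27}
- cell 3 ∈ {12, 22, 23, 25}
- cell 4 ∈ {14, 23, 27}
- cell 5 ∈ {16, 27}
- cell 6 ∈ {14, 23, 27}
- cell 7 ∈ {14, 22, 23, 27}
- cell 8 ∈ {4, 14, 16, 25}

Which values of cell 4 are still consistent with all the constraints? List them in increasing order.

14, 23, 27

Among the 8 variables, 12 fits only cell 3 (and all 8 values in {4, 12, 14, 16, 22, 23, 25, 27} must be used), so cell 3 = 12.
The 7 still-open variables together cover exactly {4, 14, 16, 22, 23, 25, 27} — 7 values for 7 variables — and 22 appears only in cell 7's list, so cell 7 = 22.
cell 2, cell 4, cell 6 share exactly the 3 values {14, 23, 27}; by pigeonhole those values go to them, so strike 14, 23, 27 from cell 1, cell 5, cell 8.
cell 5 has just one choice, so cell 5 = 16. Eliminate 16 elsewhere: cell 8.
No further eliminations apply; cell 4 can still be any of 14, 23, 27.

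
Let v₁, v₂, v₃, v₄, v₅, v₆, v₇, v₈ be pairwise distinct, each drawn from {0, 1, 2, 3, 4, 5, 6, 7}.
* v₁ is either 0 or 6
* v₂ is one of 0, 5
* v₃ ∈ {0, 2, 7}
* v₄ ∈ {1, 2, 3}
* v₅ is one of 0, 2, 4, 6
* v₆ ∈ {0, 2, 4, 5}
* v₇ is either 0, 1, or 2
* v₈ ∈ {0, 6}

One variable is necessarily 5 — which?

v₂

The 8 variables together cover exactly {0, 1, 2, 3, 4, 5, 6, 7} — 8 values for 8 variables — and 3 appears only in v₄'s list, so v₄ = 3.
The 7 still-open variables together cover exactly {0, 1, 2, 4, 5, 6, 7} — 7 values for 7 variables — and 1 appears only in v₇'s list, so v₇ = 1.
The 6 still-open variables draw from only 6 values {0, 2, 4, 5, 6, 7}, so each is used; only v₃ can be 7, hence v₃ = 7.
v₁ and v₈ share exactly the 2 values {0, 6}; by pigeonhole those values go to them, so strike 0, 6 from v₂, v₅, v₆.
So 5 goes to v₂.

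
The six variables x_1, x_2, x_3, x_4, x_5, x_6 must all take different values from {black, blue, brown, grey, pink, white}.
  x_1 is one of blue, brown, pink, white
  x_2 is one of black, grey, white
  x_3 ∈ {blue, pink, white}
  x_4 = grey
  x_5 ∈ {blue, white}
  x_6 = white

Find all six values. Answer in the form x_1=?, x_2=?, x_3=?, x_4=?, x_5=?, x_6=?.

x_4's domain is down to {grey}, so x_4 = grey. Strike grey from x_2.
x_6's domain is down to {white}, so x_6 = white. Remove white from x_1, x_2, x_3, x_5.
x_2's domain is down to {black}, so x_2 = black.
x_5 must be blue (only option left). Remove blue from x_1, x_3.
x_3 must be pink (only option left). Eliminate pink elsewhere: x_1.
That leaves x_1 = brown.

x_1=brown, x_2=black, x_3=pink, x_4=grey, x_5=blue, x_6=white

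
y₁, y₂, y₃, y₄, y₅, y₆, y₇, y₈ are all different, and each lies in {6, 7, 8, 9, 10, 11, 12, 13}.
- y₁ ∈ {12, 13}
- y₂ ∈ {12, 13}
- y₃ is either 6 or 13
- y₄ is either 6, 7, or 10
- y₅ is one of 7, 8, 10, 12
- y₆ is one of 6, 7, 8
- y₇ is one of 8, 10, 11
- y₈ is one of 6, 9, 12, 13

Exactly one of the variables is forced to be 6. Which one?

y₃

The 8 variables together cover exactly {6, 7, 8, 9, 10, 11, 12, 13} — 8 values for 8 variables — and 9 appears only in y₈'s list, so y₈ = 9.
The 7 still-open variables together cover exactly {6, 7, 8, 10, 11, 12, 13} — 7 values for 7 variables — and 11 appears only in y₇'s list, so y₇ = 11.
The 2 variables y₁ and y₂ are confined to {12, 13}, which locks those values in; drop them from y₃, y₅.
So 6 goes to y₃.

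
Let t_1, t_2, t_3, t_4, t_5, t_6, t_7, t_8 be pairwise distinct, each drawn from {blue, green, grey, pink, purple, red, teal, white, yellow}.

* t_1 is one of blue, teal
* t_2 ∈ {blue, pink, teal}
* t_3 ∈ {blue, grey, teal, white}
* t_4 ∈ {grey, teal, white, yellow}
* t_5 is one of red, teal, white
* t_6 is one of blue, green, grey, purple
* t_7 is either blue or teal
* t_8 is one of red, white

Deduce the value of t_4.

yellow

The 2 variables t_1 and t_7 are confined to {blue, teal}, which locks those values in; drop them from t_2, t_3, t_4, t_5, t_6.
t_2's domain is down to {pink}, so t_2 = pink.
t_5 and t_8 share exactly the 2 values {red, white}; by pigeonhole those values go to them, so strike red, white from t_3, t_4.
t_3 has just one choice, so t_3 = grey. Remove grey from t_4, t_6.
So t_4 = yellow.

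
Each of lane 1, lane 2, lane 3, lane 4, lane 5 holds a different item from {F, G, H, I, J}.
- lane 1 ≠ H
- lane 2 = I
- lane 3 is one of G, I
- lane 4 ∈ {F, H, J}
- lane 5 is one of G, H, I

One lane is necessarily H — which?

lane 5

lane 2 has just one choice, so lane 2 = I. Remove I from lane 1, lane 3, lane 5.
lane 3 must be G (only option left). Remove G from lane 1, lane 5.
So H goes to lane 5.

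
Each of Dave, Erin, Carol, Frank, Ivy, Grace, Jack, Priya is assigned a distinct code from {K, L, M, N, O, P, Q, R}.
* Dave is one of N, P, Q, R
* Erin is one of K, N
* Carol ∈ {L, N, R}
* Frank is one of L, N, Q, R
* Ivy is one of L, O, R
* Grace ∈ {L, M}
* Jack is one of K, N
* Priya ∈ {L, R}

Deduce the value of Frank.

Among the 8 variables, M fits only Grace (and all 8 values in {K, L, M, N, O, P, Q, R} must be used), so Grace = M.
The 7 still-open variables together cover exactly {K, L, N, O, P, Q, R} — 7 values for 7 variables — and O appears only in Ivy's list, so Ivy = O.
Among the 6 still-open variables, P fits only Dave (and all 6 values in {K, L, N, P, Q, R} must be used), so Dave = P.
The 5 still-open variables together cover exactly {K, L, N, Q, R} — 5 values for 5 variables — and Q appears only in Frank's list, so Frank = Q.

Q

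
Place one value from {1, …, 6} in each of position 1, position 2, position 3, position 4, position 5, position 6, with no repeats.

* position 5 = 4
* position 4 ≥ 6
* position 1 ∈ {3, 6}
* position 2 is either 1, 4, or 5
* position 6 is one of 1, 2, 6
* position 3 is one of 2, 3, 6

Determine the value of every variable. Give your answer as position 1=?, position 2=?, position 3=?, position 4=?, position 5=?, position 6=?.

position 4's domain is down to {6}, so position 4 = 6. So position 1, position 3, position 6 can't be 6.
position 5 has just one choice, so position 5 = 4. Strike 4 from position 2.
position 1 has just one choice, so position 1 = 3. Remove 3 from position 3.
position 3's domain is down to {2}, so position 3 = 2. So position 6 can't be 2.
position 6's domain is down to {1}, so position 6 = 1. Remove 1 from position 2.
position 2 has just one choice, so position 2 = 5.

position 1=3, position 2=5, position 3=2, position 4=6, position 5=4, position 6=1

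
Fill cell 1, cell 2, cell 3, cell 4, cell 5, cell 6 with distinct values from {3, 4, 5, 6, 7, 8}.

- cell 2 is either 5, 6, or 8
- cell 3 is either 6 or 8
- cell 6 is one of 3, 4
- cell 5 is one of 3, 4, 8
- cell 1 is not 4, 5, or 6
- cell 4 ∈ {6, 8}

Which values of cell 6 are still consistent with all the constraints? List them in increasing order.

3, 4

The 6 variables together cover exactly {3, 4, 5, 6, 7, 8} — 6 values for 6 variables — and 5 appears only in cell 2's list, so cell 2 = 5.
Among the 5 still-open variables, 7 fits only cell 1 (and all 5 values in {3, 4, 6, 7, 8} must be used), so cell 1 = 7.
The 2 variables cell 3 and cell 4 are confined to {6, 8}, which locks those values in; drop them from cell 5.
No further eliminations apply; cell 6 can still be any of 3, 4.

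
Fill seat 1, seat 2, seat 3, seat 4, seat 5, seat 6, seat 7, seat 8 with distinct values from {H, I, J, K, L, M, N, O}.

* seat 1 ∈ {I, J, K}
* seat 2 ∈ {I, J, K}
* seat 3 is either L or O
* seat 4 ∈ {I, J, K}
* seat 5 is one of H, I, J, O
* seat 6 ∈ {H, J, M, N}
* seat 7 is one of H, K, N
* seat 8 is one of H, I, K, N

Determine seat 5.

Among the 8 variables, L fits only seat 3 (and all 8 values in {H, I, J, K, L, M, N, O} must be used), so seat 3 = L.
Among the 7 still-open variables, M fits only seat 6 (and all 7 values in {H, I, J, K, M, N, O} must be used), so seat 6 = M.
The 6 still-open variables draw from only 6 values {H, I, J, K, N, O}, so each is used; only seat 5 can be O, hence seat 5 = O.

O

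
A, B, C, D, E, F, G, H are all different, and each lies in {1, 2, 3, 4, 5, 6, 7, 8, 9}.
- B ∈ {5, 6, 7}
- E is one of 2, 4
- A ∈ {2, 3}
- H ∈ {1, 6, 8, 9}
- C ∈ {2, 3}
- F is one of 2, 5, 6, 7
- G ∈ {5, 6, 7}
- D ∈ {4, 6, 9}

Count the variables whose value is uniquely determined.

2

A and C between them cover only {2, 3} — a naked pair. Remove those values from E, F.
E must be 4 (only option left). Strike 4 from D.
B, F, G between them cover only {5, 6, 7} — a naked triple. Remove those values from D, H.
That leaves D = 9. Remove 9 from H.
Determined: D=9, E=4. The other variables each still have more than one consistent value. That makes 2.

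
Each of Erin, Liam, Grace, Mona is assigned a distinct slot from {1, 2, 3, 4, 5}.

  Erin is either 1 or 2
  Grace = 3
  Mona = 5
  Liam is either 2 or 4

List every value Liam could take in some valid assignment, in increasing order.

2, 4

Grace's domain is down to {3}, so Grace = 3.
Mona's domain is down to {5}, so Mona = 5.
No further eliminations apply; Liam can still be any of 2, 4.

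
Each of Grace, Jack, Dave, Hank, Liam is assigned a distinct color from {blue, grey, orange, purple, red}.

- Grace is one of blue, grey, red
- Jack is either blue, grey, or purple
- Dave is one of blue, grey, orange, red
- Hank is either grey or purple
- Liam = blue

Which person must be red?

Grace

Liam's domain is down to {blue}, so Liam = blue. Strike blue from Grace, Jack, Dave.
The 4 still-open variables together cover exactly {grey, orange, purple, red} — 4 values for 4 variables — and orange appears only in Dave's list, so Dave = orange.
The 3 still-open variables draw from only 3 values {grey, purple, red}, so each is used; only Grace can be red, hence Grace = red.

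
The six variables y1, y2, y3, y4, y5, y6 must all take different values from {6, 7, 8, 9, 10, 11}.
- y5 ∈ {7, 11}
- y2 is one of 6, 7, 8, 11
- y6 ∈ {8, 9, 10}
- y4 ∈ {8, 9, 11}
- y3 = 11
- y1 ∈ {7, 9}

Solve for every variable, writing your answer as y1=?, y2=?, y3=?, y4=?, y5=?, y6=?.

y3 must be 11 (only option left). So y2, y4, y5 can't be 11.
y5 must be 7 (only option left). Eliminate 7 elsewhere: y1, y2.
y1's domain is down to {9}, so y1 = 9. So y4, y6 can't be 9.
y4's domain is down to {8}, so y4 = 8. Eliminate 8 elsewhere: y2, y6.
y6 has just one choice, so y6 = 10.
y2 must be 6 (only option left).

y1=9, y2=6, y3=11, y4=8, y5=7, y6=10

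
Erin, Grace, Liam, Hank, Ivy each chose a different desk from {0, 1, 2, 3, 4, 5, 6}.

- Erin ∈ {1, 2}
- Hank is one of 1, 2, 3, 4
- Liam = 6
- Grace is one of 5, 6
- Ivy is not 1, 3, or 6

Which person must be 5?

Liam must be 6 (only option left). Remove 6 from Grace.
So 5 goes to Grace.

Grace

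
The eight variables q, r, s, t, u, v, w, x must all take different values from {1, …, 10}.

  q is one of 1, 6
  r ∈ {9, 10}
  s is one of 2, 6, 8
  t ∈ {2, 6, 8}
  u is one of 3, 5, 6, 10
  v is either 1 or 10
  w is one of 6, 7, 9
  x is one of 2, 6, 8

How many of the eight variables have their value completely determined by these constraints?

4

The 3 variables s, t, x are confined to {2, 6, 8}, which locks those values in; drop them from q, u, w.
That leaves q = 1. Eliminate 1 elsewhere: v.
v's domain is down to {10}, so v = 10. Strike 10 from r, u.
That leaves r = 9. Remove 9 from w.
That leaves w = 7.
Determined: q=1, r=9, v=10, w=7. The other variables each still have more than one consistent value. That makes 4.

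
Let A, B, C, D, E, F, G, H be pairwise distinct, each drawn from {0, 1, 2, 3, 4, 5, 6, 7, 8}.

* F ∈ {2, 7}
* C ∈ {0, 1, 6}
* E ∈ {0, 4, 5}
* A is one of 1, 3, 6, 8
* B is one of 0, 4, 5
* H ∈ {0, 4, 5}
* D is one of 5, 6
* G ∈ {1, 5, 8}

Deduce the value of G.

8

The 3 variables B, E, H are confined to {0, 4, 5}, which locks those values in; drop them from C, D, G.
D has just one choice, so D = 6. So A, C can't be 6.
C must be 1 (only option left). Eliminate 1 elsewhere: A, G.
So G = 8.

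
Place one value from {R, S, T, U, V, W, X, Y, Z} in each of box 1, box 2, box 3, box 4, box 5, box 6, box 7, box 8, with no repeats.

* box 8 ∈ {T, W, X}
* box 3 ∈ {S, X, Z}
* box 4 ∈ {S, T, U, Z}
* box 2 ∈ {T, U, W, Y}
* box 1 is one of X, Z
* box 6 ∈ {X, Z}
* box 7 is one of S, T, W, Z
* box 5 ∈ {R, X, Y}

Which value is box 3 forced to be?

The 8 variables together cover exactly {R, S, T, U, W, X, Y, Z} — 8 values for 8 variables — and R appears only in box 5's list, so box 5 = R.
Among the 7 still-open variables, Y fits only box 2 (and all 7 values in {S, T, U, W, X, Y, Z} must be used), so box 2 = Y.
Among the 6 still-open variables, U fits only box 4 (and all 6 values in {S, T, U, W, X, Z} must be used), so box 4 = U.
The 2 variables box 1 and box 6 are confined to {X, Z}, which locks those values in; drop them from box 3, box 7, box 8.
So box 3 = S.

S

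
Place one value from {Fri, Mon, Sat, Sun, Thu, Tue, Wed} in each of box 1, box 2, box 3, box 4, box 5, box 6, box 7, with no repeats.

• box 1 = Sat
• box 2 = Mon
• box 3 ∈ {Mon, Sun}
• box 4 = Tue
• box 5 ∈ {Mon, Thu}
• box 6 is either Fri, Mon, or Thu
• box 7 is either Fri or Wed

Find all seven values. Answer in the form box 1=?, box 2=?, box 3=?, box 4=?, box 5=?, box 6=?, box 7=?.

box 1=Sat, box 2=Mon, box 3=Sun, box 4=Tue, box 5=Thu, box 6=Fri, box 7=Wed

box 1 must be Sat (only option left).
That leaves box 2 = Mon. So box 3, box 5, box 6 can't be Mon.
box 3's domain is down to {Sun}, so box 3 = Sun.
That leaves box 4 = Tue.
That leaves box 5 = Thu. Strike Thu from box 6.
box 6 must be Fri (only option left). Eliminate Fri elsewhere: box 7.
That leaves box 7 = Wed.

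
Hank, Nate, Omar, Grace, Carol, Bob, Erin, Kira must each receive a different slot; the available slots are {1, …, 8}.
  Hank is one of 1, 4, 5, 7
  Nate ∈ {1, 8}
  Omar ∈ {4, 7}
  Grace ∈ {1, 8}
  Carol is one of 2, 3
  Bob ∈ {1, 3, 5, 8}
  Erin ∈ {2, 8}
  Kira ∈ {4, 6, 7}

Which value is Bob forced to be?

5

Among the 8 variables, 6 fits only Kira (and all 8 values in {1, 2, 3, 4, 5, 6, 7, 8} must be used), so Kira = 6.
Nate and Grace between them cover only {1, 8} — a naked pair. Remove those values from Hank, Bob, Erin.
Erin must be 2 (only option left). So Carol can't be 2.
Carol has just one choice, so Carol = 3. Remove 3 from Bob.
So Bob = 5.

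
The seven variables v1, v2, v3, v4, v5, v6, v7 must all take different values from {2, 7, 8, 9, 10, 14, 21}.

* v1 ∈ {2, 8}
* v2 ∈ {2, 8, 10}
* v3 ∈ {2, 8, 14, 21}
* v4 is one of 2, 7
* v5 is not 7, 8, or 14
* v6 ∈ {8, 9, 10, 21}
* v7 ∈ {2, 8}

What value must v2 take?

10

The 7 variables draw from only 7 values {2, 7, 8, 9, 10, 14, 21}, so each is used; only v4 can be 7, hence v4 = 7.
The 6 still-open variables together cover exactly {2, 8, 9, 10, 14, 21} — 6 values for 6 variables — and 14 appears only in v3's list, so v3 = 14.
The 2 variables v1 and v7 are confined to {2, 8}, which locks those values in; drop them from v2, v5, v6.
So v2 = 10.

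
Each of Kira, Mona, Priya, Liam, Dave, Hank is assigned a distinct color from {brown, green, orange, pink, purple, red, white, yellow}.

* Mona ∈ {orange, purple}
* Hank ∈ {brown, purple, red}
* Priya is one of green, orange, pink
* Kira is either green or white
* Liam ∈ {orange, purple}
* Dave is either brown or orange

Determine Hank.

red

Mona and Liam between them cover only {orange, purple} — a naked pair. Remove those values from Priya, Dave, Hank.
Dave has just one choice, so Dave = brown. Remove brown from Hank.
So Hank = red.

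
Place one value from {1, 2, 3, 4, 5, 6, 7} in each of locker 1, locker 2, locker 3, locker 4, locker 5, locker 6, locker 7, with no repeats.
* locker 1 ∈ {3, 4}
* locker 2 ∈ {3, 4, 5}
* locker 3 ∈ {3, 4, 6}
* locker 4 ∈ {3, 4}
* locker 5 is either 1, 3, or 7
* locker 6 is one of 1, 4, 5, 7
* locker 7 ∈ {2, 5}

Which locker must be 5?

The 7 variables draw from only 7 values {1, 2, 3, 4, 5, 6, 7}, so each is used; only locker 7 can be 2, hence locker 7 = 2.
The 6 still-open variables draw from only 6 values {1, 3, 4, 5, 6, 7}, so each is used; only locker 3 can be 6, hence locker 3 = 6.
locker 1 and locker 4 between them cover only {3, 4} — a naked pair. Remove those values from locker 2, locker 5, locker 6.
So 5 goes to locker 2.

locker 2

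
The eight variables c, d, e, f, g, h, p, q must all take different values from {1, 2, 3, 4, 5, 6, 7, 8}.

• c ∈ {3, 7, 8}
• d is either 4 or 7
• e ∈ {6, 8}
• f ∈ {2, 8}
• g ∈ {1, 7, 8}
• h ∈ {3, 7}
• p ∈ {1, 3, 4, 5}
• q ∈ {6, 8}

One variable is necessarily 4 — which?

The 8 variables together cover exactly {1, 2, 3, 4, 5, 6, 7, 8} — 8 values for 8 variables — and 2 appears only in f's list, so f = 2.
The 7 still-open variables draw from only 7 values {1, 3, 4, 5, 6, 7, 8}, so each is used; only p can be 5, hence p = 5.
The 6 still-open variables together cover exactly {1, 3, 4, 6, 7, 8} — 6 values for 6 variables — and 1 appears only in g's list, so g = 1.
The 5 still-open variables together cover exactly {3, 4, 6, 7, 8} — 5 values for 5 variables — and 4 appears only in d's list, so d = 4.

d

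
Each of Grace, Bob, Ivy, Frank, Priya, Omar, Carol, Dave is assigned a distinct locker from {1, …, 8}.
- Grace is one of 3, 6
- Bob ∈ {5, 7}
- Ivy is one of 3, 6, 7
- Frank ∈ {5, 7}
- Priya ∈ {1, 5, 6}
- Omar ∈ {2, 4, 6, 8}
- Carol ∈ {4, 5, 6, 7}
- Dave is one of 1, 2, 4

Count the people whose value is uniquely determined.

4

The 8 variables draw from only 8 values {1, 2, 3, 4, 5, 6, 7, 8}, so each is used; only Omar can be 8, hence Omar = 8.
The 7 still-open variables draw from only 7 values {1, 2, 3, 4, 5, 6, 7}, so each is used; only Dave can be 2, hence Dave = 2.
The 6 still-open variables draw from only 6 values {1, 3, 4, 5, 6, 7}, so each is used; only Priya can be 1, hence Priya = 1.
Among the 5 still-open variables, 4 fits only Carol (and all 5 values in {3, 4, 5, 6, 7} must be used), so Carol = 4.
Bob and Frank share exactly the 2 values {5, 7}; by pigeonhole those values go to them, so strike 5, 7 from Ivy.
Determined: Priya=1, Omar=8, Carol=4, Dave=2. The other people each still have more than one consistent value. That makes 4.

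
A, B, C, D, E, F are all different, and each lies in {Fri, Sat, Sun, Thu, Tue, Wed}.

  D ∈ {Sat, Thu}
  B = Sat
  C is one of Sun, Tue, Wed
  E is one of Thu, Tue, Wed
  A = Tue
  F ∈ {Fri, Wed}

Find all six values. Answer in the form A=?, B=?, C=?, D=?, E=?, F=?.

A's domain is down to {Tue}, so A = Tue. So C, E can't be Tue.
B must be Sat (only option left). So D can't be Sat.
That leaves D = Thu. Strike Thu from E.
E has just one choice, so E = Wed. Strike Wed from C, F.
F must be Fri (only option left).
C has just one choice, so C = Sun.

A=Tue, B=Sat, C=Sun, D=Thu, E=Wed, F=Fri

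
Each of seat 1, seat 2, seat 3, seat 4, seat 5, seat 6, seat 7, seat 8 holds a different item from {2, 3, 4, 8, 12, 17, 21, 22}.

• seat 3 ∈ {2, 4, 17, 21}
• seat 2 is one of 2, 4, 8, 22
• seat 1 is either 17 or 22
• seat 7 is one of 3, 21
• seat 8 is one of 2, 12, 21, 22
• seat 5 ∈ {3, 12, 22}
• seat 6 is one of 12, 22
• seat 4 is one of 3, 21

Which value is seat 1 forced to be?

Among the 8 variables, 8 fits only seat 2 (and all 8 values in {2, 3, 4, 8, 12, 17, 21, 22} must be used), so seat 2 = 8.
Among the 7 still-open variables, 4 fits only seat 3 (and all 7 values in {2, 3, 4, 12, 17, 21, 22} must be used), so seat 3 = 4.
Among the 6 still-open variables, 2 fits only seat 8 (and all 6 values in {2, 3, 12, 17, 21, 22} must be used), so seat 8 = 2.
The 5 still-open variables together cover exactly {3, 12, 17, 21, 22} — 5 values for 5 variables — and 17 appears only in seat 1's list, so seat 1 = 17.

17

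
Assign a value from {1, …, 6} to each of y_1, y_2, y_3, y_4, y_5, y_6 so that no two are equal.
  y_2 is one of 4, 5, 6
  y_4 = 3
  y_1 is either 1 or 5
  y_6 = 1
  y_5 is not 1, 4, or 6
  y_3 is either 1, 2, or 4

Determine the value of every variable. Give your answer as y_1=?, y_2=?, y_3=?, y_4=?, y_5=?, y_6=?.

y_1=5, y_2=6, y_3=4, y_4=3, y_5=2, y_6=1

y_4's domain is down to {3}, so y_4 = 3. Eliminate 3 elsewhere: y_5.
y_6's domain is down to {1}, so y_6 = 1. So y_1, y_3 can't be 1.
y_1 must be 5 (only option left). Remove 5 from y_2, y_5.
y_5's domain is down to {2}, so y_5 = 2. Eliminate 2 elsewhere: y_3.
y_3 must be 4 (only option left). Strike 4 from y_2.
That leaves y_2 = 6.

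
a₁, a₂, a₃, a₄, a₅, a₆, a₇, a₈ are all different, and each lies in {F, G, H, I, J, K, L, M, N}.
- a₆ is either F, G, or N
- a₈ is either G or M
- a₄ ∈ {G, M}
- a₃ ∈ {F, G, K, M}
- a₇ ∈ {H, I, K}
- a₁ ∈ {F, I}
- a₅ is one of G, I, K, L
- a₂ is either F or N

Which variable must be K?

a₃

The 8 variables together cover exactly {F, G, H, I, K, L, M, N} — 8 values for 8 variables — and H appears only in a₇'s list, so a₇ = H.
The 7 still-open variables draw from only 7 values {F, G, I, K, L, M, N}, so each is used; only a₅ can be L, hence a₅ = L.
The 6 still-open variables together cover exactly {F, G, I, K, M, N} — 6 values for 6 variables — and I appears only in a₁'s list, so a₁ = I.
The 5 still-open variables draw from only 5 values {F, G, K, M, N}, so each is used; only a₃ can be K, hence a₃ = K.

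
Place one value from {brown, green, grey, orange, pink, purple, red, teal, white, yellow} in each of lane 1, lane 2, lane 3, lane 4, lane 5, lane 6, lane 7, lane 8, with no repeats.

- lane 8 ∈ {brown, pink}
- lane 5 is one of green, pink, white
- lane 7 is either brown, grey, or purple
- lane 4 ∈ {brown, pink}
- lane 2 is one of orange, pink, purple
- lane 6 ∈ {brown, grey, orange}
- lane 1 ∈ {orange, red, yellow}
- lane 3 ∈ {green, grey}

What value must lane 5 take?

The 2 variables lane 4 and lane 8 are confined to {brown, pink}, which locks those values in; drop them from lane 2, lane 5, lane 6, lane 7.
The 3 variables lane 2, lane 6, lane 7 are confined to {grey, orange, purple}, which locks those values in; drop them from lane 1, lane 3.
That leaves lane 3 = green. Remove green from lane 5.
So lane 5 = white.

white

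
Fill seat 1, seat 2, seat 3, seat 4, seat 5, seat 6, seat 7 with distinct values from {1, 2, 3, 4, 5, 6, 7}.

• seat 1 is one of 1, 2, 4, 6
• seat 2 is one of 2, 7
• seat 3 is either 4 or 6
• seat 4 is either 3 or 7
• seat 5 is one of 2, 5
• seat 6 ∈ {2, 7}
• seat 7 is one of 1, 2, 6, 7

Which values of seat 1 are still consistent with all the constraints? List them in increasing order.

1, 4, 6

The 7 variables draw from only 7 values {1, 2, 3, 4, 5, 6, 7}, so each is used; only seat 4 can be 3, hence seat 4 = 3.
The 6 still-open variables draw from only 6 values {1, 2, 4, 5, 6, 7}, so each is used; only seat 5 can be 5, hence seat 5 = 5.
seat 2 and seat 6 share exactly the 2 values {2, 7}; by pigeonhole those values go to them, so strike 2, 7 from seat 1, seat 7.
No further eliminations apply; seat 1 can still be any of 1, 4, 6.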